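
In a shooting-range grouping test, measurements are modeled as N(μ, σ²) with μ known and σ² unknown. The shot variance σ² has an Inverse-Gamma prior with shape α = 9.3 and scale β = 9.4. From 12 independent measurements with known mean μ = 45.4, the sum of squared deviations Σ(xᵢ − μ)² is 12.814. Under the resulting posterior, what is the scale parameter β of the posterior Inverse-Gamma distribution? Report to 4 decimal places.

15.8070

With known mean μ and an Inverse-Gamma(α, β) prior on σ², the Normal likelihood is conjugate: posterior is Inv-Gamma(α + n/2, β + Σ(xᵢ−μ)²/2).
Posterior: Inv-Gamma(9.3 + 12/2, 9.4 + 12.814/2) = Inv-Gamma(15.30, 15.8070).
Posterior β = 15.8070.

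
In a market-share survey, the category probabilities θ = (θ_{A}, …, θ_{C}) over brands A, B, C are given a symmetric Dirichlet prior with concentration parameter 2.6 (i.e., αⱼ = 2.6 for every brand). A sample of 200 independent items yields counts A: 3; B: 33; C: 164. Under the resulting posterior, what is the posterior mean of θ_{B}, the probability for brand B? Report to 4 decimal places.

The Dirichlet prior is conjugate to the Multinomial likelihood: each posterior αⱼ = prior αⱼ + observed count nⱼ.
Posterior concentration: (5.6, 35.6, 166.6), total = 207.8.
E[θ_{B}|data] = α_{B}/Σα = 35.6/207.8 = 0.1713.

0.1713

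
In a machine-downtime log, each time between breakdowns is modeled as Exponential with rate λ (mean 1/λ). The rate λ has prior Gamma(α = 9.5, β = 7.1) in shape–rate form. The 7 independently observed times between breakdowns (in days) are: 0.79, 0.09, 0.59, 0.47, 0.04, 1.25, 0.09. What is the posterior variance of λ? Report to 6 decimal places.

With a Gamma(shape α, rate β) prior on the exponential rate λ, the posterior after n observations with total T = Σxᵢ is Gamma(α+n, β+T).
Sum of observations T = 3.32 days; n = 7.
Posterior: Gamma(9.5+7, 7.1+3.32) = Gamma(16.5, 10.42).
Var = α/β² = 0.151967.

0.151967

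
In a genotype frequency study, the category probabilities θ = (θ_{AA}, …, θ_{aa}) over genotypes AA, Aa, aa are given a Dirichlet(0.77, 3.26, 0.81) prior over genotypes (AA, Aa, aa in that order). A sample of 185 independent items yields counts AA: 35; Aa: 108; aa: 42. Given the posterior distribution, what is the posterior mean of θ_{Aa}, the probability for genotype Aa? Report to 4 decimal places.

0.5861

The Dirichlet prior is conjugate to the Multinomial likelihood: each posterior αⱼ = prior αⱼ + observed count nⱼ.
Posterior concentration: (35.77, 111.26, 42.81), total = 189.84.
E[θ_{Aa}|data] = α_{Aa}/Σα = 111.26/189.84 = 0.5861.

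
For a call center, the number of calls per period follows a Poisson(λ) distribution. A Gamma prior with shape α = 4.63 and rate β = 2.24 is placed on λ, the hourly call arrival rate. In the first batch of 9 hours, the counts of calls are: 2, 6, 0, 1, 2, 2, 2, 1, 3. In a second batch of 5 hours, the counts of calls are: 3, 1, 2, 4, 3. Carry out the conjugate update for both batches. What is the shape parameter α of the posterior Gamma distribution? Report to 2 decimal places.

With a Gamma(shape α, rate β) prior, the Poisson likelihood is conjugate: the posterior is Gamma(α + ΣXᵢ, β + n).
Batch 1: sum of counts S = 19 over n = 9 hours.
After batch 1: Gamma(α+S, β+n) = Gamma(4.63+19, 2.24+9) = Gamma(23.63, 11.24).
Batch 2: sum of counts S = 13 over n = 5 hours.
After batch 2: Gamma(α+S, β+n) = Gamma(23.63+13, 11.24+5) = Gamma(36.63, 16.24).
Posterior α = 36.63.

36.63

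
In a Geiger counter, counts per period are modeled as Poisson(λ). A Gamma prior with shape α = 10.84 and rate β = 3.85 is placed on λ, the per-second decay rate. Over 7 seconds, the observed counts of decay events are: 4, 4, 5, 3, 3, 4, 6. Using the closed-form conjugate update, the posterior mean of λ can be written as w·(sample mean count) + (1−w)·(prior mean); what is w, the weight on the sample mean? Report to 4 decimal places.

With a Gamma(shape α, rate β) prior, the Poisson likelihood is conjugate: the posterior is Gamma(α + ΣXᵢ, β + n).
Posterior mean = (α₀+S)/(β₀+n) = [n/(β₀+n)]·(S/n) + [β₀/(β₀+n)]·(α₀/β₀), so only n and β₀ enter the weight.
Weight on data w = n/(β₀+n) = 7/(3.85+7) = 7/10.85 = 0.6452.

0.6452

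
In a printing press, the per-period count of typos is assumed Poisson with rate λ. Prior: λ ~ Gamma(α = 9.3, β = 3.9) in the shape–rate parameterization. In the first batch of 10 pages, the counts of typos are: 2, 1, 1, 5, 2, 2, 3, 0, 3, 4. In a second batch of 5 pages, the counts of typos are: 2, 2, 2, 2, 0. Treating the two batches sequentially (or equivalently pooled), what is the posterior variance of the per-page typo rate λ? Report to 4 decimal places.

0.1128

With a Gamma(shape α, rate β) prior, the Poisson likelihood is conjugate: the posterior is Gamma(α + ΣXᵢ, β + n).
Batch 1: sum of counts S = 23 over n = 10 pages.
After batch 1: Gamma(α+S, β+n) = Gamma(9.3+23, 3.9+10) = Gamma(32.3, 13.9).
Batch 2: sum of counts S = 8 over n = 5 pages.
After batch 2: Gamma(α+S, β+n) = Gamma(32.3+8, 13.9+5) = Gamma(40.3, 18.9).
Var = α/β² = 40.3/18.9² = 0.1128.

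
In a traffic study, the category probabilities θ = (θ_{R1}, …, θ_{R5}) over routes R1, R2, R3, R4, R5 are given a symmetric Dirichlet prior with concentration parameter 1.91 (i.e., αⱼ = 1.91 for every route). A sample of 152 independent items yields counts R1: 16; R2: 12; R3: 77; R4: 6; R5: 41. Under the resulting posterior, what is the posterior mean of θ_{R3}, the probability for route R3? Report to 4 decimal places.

The Dirichlet prior is conjugate to the Multinomial likelihood: each posterior αⱼ = prior αⱼ + observed count nⱼ.
Posterior concentration: (17.91, 13.91, 78.91, 7.91, 42.91), total = 161.55.
E[θ_{R3}|data] = α_{R3}/Σα = 78.91/161.55 = 0.4885.

0.4885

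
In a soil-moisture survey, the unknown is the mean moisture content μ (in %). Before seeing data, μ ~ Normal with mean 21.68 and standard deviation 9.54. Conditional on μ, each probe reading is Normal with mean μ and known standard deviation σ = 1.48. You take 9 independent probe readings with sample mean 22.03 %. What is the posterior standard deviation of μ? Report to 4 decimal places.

0.4927

For Normal data with known variance σ², a Normal(μ₀, σ₀²) prior on μ is conjugate. Posterior precision = 1/σ₀² + n/σ²; posterior mean is the precision-weighted average of μ₀ and x̄.
σ₀² = 9.54² = 91.0116, σ² = 1.48² = 2.1904; σ² + n·σ₀² = 2.1904 + 9·91.0116 = 821.2948.
Posterior precision = 1/σ₀² + n/σ² = 1/91.0116 + 9/2.1904 = (σ² + n·σ₀²)/(σ₀²σ²) = 821.2948/(91.0116·2.1904); posterior variance σₙ² = σ₀²σ²/(σ² + n·σ₀²) = 91.0116·2.1904/821.2948 = 0.242729.
Posterior SD = √σₙ² = √(91.0116·2.1904/821.2948) = 0.4927.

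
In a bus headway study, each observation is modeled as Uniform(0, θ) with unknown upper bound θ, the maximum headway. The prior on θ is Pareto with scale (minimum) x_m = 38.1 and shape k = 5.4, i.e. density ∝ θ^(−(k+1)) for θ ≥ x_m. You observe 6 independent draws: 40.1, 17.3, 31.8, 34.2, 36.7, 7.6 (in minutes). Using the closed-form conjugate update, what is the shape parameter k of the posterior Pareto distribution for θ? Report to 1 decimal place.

A Pareto(scale x_m, shape k) prior on the upper bound θ of Uniform(0, θ) is conjugate: posterior is Pareto(max(x_m, max xᵢ), k + n).
Sample maximum = 40.1; prior scale x_m = 38.1 → posterior scale = max = 40.1.
Posterior shape = 5.4 + 6 = 11.4.
Posterior shape k = 11.4.

11.4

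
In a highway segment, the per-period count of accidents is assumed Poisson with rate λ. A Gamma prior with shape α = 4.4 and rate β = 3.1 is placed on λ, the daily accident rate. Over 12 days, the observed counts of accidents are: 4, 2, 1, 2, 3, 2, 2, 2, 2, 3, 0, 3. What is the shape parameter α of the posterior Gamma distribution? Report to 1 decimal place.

30.4

With a Gamma(shape α, rate β) prior, the Poisson likelihood is conjugate: the posterior is Gamma(α + ΣXᵢ, β + n).
Sum of counts S = 26 over n = 12 days.
Posterior: Gamma(α+S, β+n) = Gamma(4.4+26, 3.1+12) = Gamma(30.4, 15.1).
Posterior α = 30.4.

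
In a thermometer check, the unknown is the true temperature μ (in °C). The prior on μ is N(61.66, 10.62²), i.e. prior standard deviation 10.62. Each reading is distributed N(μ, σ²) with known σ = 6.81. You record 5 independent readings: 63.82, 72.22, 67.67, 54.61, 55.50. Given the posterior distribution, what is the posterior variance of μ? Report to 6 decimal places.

8.570403

For Normal data with known variance σ², a Normal(μ₀, σ₀²) prior on μ is conjugate. Posterior precision = 1/σ₀² + n/σ²; posterior mean is the precision-weighted average of μ₀ and x̄.
σ₀² = 10.62² = 112.7844, σ² = 6.81² = 46.3761; σ² + n·σ₀² = 46.3761 + 5·112.7844 = 610.2981.
Posterior precision = 1/σ₀² + n/σ² = 1/112.7844 + 5/46.3761 = (σ² + n·σ₀²)/(σ₀²σ²) = 610.2981/(112.7844·46.3761); posterior variance σₙ² = σ₀²σ²/(σ² + n·σ₀²) = 112.7844·46.3761/610.2981 = 8.570403.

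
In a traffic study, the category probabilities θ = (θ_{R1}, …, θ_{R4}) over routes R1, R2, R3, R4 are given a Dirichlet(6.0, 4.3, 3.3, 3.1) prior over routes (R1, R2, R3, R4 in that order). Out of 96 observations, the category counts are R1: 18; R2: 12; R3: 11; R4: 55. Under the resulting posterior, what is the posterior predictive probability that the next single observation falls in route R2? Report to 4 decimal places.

0.1446

The Dirichlet prior is conjugate to the Multinomial likelihood: each posterior αⱼ = prior αⱼ + observed count nⱼ.
Posterior concentration: (24.0, 16.3, 14.3, 58.1), total = 112.7.
P(next = R2 | data) = α_{R2}/Σα = 0.1446.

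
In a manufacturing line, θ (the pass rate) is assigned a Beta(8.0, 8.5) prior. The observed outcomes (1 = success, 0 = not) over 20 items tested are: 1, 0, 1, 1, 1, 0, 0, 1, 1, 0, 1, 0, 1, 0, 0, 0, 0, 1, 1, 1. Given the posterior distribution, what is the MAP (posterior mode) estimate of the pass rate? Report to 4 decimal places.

0.5217

The Beta prior is conjugate to a Binomial/Bernoulli likelihood; the update adds successes to α and failures to β.
Posterior: Beta(α+k, β+n−k) = Beta(8.0+11, 8.5+9) = Beta(19.0, 17.5).
Mode of Beta(a,b) for a,b>1 is (a−1)/(a+b−2) = 18.0/34.5 = 0.5217.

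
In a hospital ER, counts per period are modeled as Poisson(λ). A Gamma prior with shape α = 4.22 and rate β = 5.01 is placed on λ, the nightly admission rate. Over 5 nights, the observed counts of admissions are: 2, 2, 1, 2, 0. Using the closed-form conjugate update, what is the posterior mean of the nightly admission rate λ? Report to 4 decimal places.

With a Gamma(shape α, rate β) prior, the Poisson likelihood is conjugate: the posterior is Gamma(α + ΣXᵢ, β + n).
Sum of counts S = 7 over n = 5 nights.
Posterior: Gamma(α+S, β+n) = Gamma(4.22+7, 5.01+5) = Gamma(11.22, 10.01).
Posterior mean = α/β = 11.22/10.01 = 1.1209.

1.1209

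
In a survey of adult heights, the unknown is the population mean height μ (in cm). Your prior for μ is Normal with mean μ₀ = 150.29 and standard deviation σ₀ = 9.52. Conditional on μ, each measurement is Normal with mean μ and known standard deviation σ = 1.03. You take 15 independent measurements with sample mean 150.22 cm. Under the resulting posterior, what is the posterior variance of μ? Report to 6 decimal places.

0.070672

For Normal data with known variance σ², a Normal(μ₀, σ₀²) prior on μ is conjugate. Posterior precision = 1/σ₀² + n/σ²; posterior mean is the precision-weighted average of μ₀ and x̄.
σ₀² = 9.52² = 90.6304, σ² = 1.03² = 1.0609; σ² + n·σ₀² = 1.0609 + 15·90.6304 = 1360.5169.
Posterior precision = 1/σ₀² + n/σ² = 1/90.6304 + 15/1.0609 = (σ² + n·σ₀²)/(σ₀²σ²) = 1360.5169/(90.6304·1.0609); posterior variance σₙ² = σ₀²σ²/(σ² + n·σ₀²) = 90.6304·1.0609/1360.5169 = 0.070672.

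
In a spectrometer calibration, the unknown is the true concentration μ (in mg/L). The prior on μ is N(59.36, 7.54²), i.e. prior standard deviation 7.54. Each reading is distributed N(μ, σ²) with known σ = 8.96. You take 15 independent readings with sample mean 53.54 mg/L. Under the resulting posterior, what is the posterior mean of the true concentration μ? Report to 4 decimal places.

54.0408

For Normal data with known variance σ², a Normal(μ₀, σ₀²) prior on μ is conjugate. Posterior precision = 1/σ₀² + n/σ²; posterior mean is the precision-weighted average of μ₀ and x̄.
n·x̄ = 15·53.54 = 803.1.
σ₀² = 7.54² = 56.8516, σ² = 8.96² = 80.2816; σ² + n·σ₀² = 80.2816 + 15·56.8516 = 933.0556.
Posterior mean = (μ₀/σ₀² + n·x̄/σ²)/(1/σ₀² + n/σ²) = (σ²·μ₀ + σ₀²·n·x̄)/(σ² + n·σ₀²) = (80.2816·59.36 + 56.8516·803.1)/933.0556 = 50423.035736/933.0556 = 54.0408.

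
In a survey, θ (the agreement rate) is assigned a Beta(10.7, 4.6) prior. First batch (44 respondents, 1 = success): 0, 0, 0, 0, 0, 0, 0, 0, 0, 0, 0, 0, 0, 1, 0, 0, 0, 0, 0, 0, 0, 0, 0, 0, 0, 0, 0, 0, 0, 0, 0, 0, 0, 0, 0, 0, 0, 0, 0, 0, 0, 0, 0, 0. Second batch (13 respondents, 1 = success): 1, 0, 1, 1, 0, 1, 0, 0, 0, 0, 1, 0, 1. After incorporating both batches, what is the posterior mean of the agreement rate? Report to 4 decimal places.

0.2448

The Beta prior is conjugate to a Binomial/Bernoulli likelihood; the update adds successes to α and failures to β.
After batch 1: Beta(10.7+1, 4.6+43) = Beta(11.7, 47.6).
After batch 2: Beta(11.7+6, 47.6+7) = Beta(17.7, 54.6).
Posterior mean = α/(α+β) = 17.7/72.3 = 0.2448.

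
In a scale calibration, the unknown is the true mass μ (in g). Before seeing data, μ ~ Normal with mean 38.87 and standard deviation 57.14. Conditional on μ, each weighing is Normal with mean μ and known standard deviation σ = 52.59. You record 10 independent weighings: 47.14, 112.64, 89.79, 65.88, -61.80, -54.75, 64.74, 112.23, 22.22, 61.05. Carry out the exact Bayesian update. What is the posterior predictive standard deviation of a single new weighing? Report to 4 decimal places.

54.9607

For Normal data with known variance σ², a Normal(μ₀, σ₀²) prior on μ is conjugate. Posterior precision = 1/σ₀² + n/σ²; posterior mean is the precision-weighted average of μ₀ and x̄.
σ₀² = 57.14² = 3264.9796, σ² = 52.59² = 2765.7081; σ² + n·σ₀² = 2765.7081 + 10·3264.9796 = 35415.5041.
Posterior precision = 1/σ₀² + n/σ² = 1/3264.9796 + 10/2765.7081 = (σ² + n·σ₀²)/(σ₀²σ²) = 35415.5041/(3264.9796·2765.7081); posterior variance σₙ² = σ₀²σ²/(σ² + n·σ₀²) = 3264.9796·2765.7081/35415.5041 = 254.972526.
Predictive variance for one new observation = σₙ² + σ² = 3264.9796·2765.7081/35415.5041 + 2765.7081 = σ²·(σ₀² + 35415.5041)/35415.5041 = 2765.7081·38680.4837/35415.5041 = 3020.680626; SD = √(2765.7081·38680.4837/35415.5041) = 54.9607.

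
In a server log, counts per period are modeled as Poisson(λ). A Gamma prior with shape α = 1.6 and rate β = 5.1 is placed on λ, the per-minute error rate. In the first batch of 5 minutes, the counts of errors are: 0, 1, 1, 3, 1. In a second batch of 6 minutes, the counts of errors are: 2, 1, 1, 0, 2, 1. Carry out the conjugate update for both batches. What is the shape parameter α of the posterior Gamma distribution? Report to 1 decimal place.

14.6

With a Gamma(shape α, rate β) prior, the Poisson likelihood is conjugate: the posterior is Gamma(α + ΣXᵢ, β + n).
Batch 1: sum of counts S = 6 over n = 5 minutes.
After batch 1: Gamma(α+S, β+n) = Gamma(1.6+6, 5.1+5) = Gamma(7.6, 10.1).
Batch 2: sum of counts S = 7 over n = 6 minutes.
After batch 2: Gamma(α+S, β+n) = Gamma(7.6+7, 10.1+6) = Gamma(14.6, 16.1).
Posterior α = 14.6.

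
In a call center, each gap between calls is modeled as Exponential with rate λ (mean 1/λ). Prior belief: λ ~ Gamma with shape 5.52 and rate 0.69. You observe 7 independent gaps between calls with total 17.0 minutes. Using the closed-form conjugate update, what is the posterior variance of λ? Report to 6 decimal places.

0.040008

With a Gamma(shape α, rate β) prior on the exponential rate λ, the posterior after n observations with total T = Σxᵢ is Gamma(α+n, β+T).
Posterior: Gamma(5.52+7, 0.69+17.0) = Gamma(12.52, 17.69).
Var = α/β² = 0.040008.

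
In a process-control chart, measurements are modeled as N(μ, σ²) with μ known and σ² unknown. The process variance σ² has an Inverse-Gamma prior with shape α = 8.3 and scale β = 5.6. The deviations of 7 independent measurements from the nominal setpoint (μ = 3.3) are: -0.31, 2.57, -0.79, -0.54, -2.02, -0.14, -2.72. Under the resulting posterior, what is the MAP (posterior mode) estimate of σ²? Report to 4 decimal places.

1.1842

With known mean μ and an Inverse-Gamma(α, β) prior on σ², the Normal likelihood is conjugate: posterior is Inv-Gamma(α + n/2, β + Σ(xᵢ−μ)²/2).
Σ(xᵢ−μ)² = (-0.31)² + (2.57)² + (-0.79)² + (-0.54)² + (-2.02)² + (-0.14)² + (-2.72)² = 19.1151.
Posterior: Inv-Gamma(8.3 + 7/2, 5.6 + 19.1151/2) = Inv-Gamma(11.80, 15.15755).
Mode = β/(α+1) = 15.15755/12.80 = 1.1842.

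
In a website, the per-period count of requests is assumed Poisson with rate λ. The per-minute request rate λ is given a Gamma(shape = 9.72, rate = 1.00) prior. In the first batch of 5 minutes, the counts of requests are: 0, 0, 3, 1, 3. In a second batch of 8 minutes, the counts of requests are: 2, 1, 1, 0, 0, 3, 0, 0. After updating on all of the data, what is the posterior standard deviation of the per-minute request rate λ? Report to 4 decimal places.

0.3479

With a Gamma(shape α, rate β) prior, the Poisson likelihood is conjugate: the posterior is Gamma(α + ΣXᵢ, β + n).
Batch 1: sum of counts S = 7 over n = 5 minutes.
After batch 1: Gamma(α+S, β+n) = Gamma(9.72+7, 1.00+5) = Gamma(16.72, 6.00).
Batch 2: sum of counts S = 7 over n = 8 minutes.
After batch 2: Gamma(α+S, β+n) = Gamma(16.72+7, 6.00+8) = Gamma(23.72, 14.00).
SD = √α/β = √23.72/14.00 = 0.3479.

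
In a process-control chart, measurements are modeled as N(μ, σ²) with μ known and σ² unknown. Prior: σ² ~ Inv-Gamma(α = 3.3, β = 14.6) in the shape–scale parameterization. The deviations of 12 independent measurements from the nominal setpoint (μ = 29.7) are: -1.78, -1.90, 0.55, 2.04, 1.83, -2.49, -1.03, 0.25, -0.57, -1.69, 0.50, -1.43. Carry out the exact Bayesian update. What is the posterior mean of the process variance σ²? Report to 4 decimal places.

With known mean μ and an Inverse-Gamma(α, β) prior on σ², the Normal likelihood is conjugate: posterior is Inv-Gamma(α + n/2, β + Σ(xᵢ−μ)²/2).
Σ(xᵢ−μ)² = (-1.78)² + (-1.90)² + (0.55)² + (2.04)² + (1.83)² + (-2.49)² + (-1.03)² + (0.25)² + (-0.57)² + (-1.69)² + (0.50)² + (-1.43)² = 27.3908.
Posterior: Inv-Gamma(3.3 + 12/2, 14.6 + 27.3908/2) = Inv-Gamma(9.30, 28.29540).
E[σ²|data] = β/(α−1) = 28.29540/8.30 = 3.4091.

3.4091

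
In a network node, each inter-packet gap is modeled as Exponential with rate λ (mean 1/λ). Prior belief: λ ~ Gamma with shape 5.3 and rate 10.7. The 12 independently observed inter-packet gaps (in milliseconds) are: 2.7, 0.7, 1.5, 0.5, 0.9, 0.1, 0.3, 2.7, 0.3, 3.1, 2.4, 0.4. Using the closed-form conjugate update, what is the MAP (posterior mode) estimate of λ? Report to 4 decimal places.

0.6198

With a Gamma(shape α, rate β) prior on the exponential rate λ, the posterior after n observations with total T = Σxᵢ is Gamma(α+n, β+T).
Sum of observations T = 15.6 milliseconds; n = 12.
Posterior: Gamma(5.3+12, 10.7+15.6) = Gamma(17.3, 26.3).
Mode = (α−1)/β = 0.6198.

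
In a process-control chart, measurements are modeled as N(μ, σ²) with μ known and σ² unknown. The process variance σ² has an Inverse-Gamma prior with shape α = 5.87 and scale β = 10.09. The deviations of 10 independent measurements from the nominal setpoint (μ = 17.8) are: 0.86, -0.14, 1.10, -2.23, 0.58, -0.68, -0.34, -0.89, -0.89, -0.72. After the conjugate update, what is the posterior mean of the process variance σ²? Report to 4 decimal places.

With known mean μ and an Inverse-Gamma(α, β) prior on σ², the Normal likelihood is conjugate: posterior is Inv-Gamma(α + n/2, β + Σ(xᵢ−μ)²/2).
Σ(xᵢ−μ)² = (0.86)² + (-0.14)² + (1.10)² + (-2.23)² + (0.58)² + (-0.68)² + (-0.34)² + (-0.89)² + (-0.89)² + (-0.72)² = 9.9591.
Posterior: Inv-Gamma(5.87 + 10/2, 10.09 + 9.9591/2) = Inv-Gamma(10.87, 15.06955).
E[σ²|data] = β/(α−1) = 15.06955/9.87 = 1.5268.

1.5268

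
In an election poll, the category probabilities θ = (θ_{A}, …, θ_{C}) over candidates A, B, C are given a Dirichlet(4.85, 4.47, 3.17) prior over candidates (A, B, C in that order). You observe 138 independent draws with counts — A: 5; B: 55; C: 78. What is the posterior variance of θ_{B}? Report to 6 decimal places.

The Dirichlet prior is conjugate to the Multinomial likelihood: each posterior αⱼ = prior αⱼ + observed count nⱼ.
Posterior concentration: (9.85, 59.47, 81.17), total = 150.49.
Var[θ_j] = α_j(Σα−α_j)/((Σα)²(Σα+1)) = 59.47·91.02/(150.49²·151.49) = 0.001578.

0.001578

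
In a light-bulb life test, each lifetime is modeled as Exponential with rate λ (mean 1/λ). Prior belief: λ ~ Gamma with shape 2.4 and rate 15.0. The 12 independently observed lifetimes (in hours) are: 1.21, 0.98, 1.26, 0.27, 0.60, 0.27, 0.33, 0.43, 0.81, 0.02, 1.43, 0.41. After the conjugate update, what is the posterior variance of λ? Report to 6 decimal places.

0.027174

With a Gamma(shape α, rate β) prior on the exponential rate λ, the posterior after n observations with total T = Σxᵢ is Gamma(α+n, β+T).
Sum of observations T = 8.02 hours; n = 12.
Posterior: Gamma(2.4+12, 15.0+8.02) = Gamma(14.4, 23.02).
Var = α/β² = 0.027174.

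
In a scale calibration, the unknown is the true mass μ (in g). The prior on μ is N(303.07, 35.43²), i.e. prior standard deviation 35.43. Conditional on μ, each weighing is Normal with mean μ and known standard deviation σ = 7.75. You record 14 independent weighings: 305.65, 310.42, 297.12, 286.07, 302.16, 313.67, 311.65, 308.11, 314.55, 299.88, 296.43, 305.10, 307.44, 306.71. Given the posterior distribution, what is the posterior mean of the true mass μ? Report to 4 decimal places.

304.6347

For Normal data with known variance σ², a Normal(μ₀, σ₀²) prior on μ is conjugate. Posterior precision = 1/σ₀² + n/σ²; posterior mean is the precision-weighted average of μ₀ and x̄.
Σxᵢ = 305.65 + 310.42 + 297.12 + 286.07 + 302.16 + 313.67 + 311.65 + 308.11 + 314.55 + 299.88 + 296.43 + 305.10 + 307.44 + 306.71 = 4264.96, so n·x̄ = 4264.96.
σ₀² = 35.43² = 1255.2849, σ² = 7.75² = 60.0625; σ² + n·σ₀² = 60.0625 + 14·1255.2849 = 17634.0511.
Posterior mean = (μ₀/σ₀² + n·x̄/σ²)/(1/σ₀² + n/σ²) = (σ²·μ₀ + σ₀²·n·x̄)/(σ² + n·σ₀²) = (60.0625·303.07 + 1255.2849·4264.96)/17634.0511 = 5371943.028979/17634.0511 = 304.6347.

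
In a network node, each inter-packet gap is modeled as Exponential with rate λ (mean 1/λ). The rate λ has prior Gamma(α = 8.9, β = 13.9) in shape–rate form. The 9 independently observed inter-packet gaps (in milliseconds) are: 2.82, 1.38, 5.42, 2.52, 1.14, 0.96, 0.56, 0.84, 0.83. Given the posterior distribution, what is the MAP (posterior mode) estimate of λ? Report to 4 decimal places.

With a Gamma(shape α, rate β) prior on the exponential rate λ, the posterior after n observations with total T = Σxᵢ is Gamma(α+n, β+T).
Sum of observations T = 16.47 milliseconds; n = 9.
Posterior: Gamma(8.9+9, 13.9+16.47) = Gamma(17.9, 30.37).
Mode = (α−1)/β = 0.5565.

0.5565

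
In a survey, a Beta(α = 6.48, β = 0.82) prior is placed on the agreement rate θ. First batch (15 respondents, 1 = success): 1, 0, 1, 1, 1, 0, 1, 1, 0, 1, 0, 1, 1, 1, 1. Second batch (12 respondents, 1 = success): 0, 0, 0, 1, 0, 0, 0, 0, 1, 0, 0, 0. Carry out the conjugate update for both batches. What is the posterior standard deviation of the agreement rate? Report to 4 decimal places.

0.0834

The Beta prior is conjugate to a Binomial/Bernoulli likelihood; the update adds successes to α and failures to β.
After batch 1: Beta(6.48+11, 0.82+4) = Beta(17.48, 4.82).
After batch 2: Beta(17.48+2, 4.82+10) = Beta(19.48, 14.82).
Var = αβ/((α+β)²(α+β+1)) = 19.48·14.82/(34.30²·35.30) = 0.00695143; SD = √0.00695143 = 0.0834.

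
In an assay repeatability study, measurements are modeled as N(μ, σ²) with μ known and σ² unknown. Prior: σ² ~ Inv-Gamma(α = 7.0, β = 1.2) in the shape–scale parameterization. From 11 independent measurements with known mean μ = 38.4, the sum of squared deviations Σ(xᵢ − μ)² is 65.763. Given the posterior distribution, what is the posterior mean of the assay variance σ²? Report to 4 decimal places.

With known mean μ and an Inverse-Gamma(α, β) prior on σ², the Normal likelihood is conjugate: posterior is Inv-Gamma(α + n/2, β + Σ(xᵢ−μ)²/2).
Posterior: Inv-Gamma(7.0 + 11/2, 1.2 + 65.763/2) = Inv-Gamma(12.50, 34.0815).
E[σ²|data] = β/(α−1) = 34.0815/11.50 = 2.9636.

2.9636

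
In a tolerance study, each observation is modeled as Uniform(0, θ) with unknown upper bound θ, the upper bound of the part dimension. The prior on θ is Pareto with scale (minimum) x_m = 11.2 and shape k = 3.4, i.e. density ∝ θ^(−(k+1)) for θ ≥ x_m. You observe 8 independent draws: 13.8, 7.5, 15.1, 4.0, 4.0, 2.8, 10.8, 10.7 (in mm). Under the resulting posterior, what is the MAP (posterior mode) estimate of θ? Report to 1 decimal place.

15.1

A Pareto(scale x_m, shape k) prior on the upper bound θ of Uniform(0, θ) is conjugate: posterior is Pareto(max(x_m, max xᵢ), k + n).
Sample maximum = 15.1; prior scale x_m = 11.2 → posterior scale = max = 15.1.
Posterior shape = 3.4 + 8 = 11.4.
The Pareto density is decreasing on [x_m, ∞), so the mode is x_m = 15.1.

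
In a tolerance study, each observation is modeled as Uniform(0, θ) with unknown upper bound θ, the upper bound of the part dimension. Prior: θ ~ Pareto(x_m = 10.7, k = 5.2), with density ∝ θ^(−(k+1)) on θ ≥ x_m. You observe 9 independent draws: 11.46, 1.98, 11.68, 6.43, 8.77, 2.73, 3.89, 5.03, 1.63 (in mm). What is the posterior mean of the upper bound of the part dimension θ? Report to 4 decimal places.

12.5648

A Pareto(scale x_m, shape k) prior on the upper bound θ of Uniform(0, θ) is conjugate: posterior is Pareto(max(x_m, max xᵢ), k + n).
Sample maximum = 11.68; prior scale x_m = 10.7 → posterior scale = max = 11.68.
Posterior shape = 5.2 + 9 = 14.2.
E[θ|data] = k·x_m/(k−1) = 14.2·11.68/13.2 = 12.5648.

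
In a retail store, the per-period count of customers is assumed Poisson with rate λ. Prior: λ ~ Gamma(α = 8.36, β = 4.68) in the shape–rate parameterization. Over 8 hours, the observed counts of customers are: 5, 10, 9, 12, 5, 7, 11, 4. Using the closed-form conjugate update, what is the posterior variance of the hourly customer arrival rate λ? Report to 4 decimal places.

With a Gamma(shape α, rate β) prior, the Poisson likelihood is conjugate: the posterior is Gamma(α + ΣXᵢ, β + n).
Sum of counts S = 63 over n = 8 hours.
Posterior: Gamma(α+S, β+n) = Gamma(8.36+63, 4.68+8) = Gamma(71.36, 12.68).
Var = α/β² = 71.36/12.68² = 0.4438.

0.4438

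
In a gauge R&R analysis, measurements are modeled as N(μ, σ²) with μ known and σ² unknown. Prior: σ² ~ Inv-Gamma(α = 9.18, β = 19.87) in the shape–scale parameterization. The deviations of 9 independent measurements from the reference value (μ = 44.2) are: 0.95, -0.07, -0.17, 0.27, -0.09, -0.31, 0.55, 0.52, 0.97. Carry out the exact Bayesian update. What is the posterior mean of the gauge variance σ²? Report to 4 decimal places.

1.6706

With known mean μ and an Inverse-Gamma(α, β) prior on σ², the Normal likelihood is conjugate: posterior is Inv-Gamma(α + n/2, β + Σ(xᵢ−μ)²/2).
Σ(xᵢ−μ)² = (0.95)² + (-0.07)² + (-0.17)² + (0.27)² + (-0.09)² + (-0.31)² + (0.55)² + (0.52)² + (0.97)² = 2.6272.
Posterior: Inv-Gamma(9.18 + 9/2, 19.87 + 2.6272/2) = Inv-Gamma(13.68, 21.18360).
E[σ²|data] = β/(α−1) = 21.18360/12.68 = 1.6706.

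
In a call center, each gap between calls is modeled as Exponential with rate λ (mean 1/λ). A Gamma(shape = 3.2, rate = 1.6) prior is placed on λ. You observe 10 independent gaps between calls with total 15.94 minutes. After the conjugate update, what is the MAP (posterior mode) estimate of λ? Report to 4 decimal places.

With a Gamma(shape α, rate β) prior on the exponential rate λ, the posterior after n observations with total T = Σxᵢ is Gamma(α+n, β+T).
Posterior: Gamma(3.2+10, 1.6+15.94) = Gamma(13.2, 17.54).
Mode = (α−1)/β = 0.6956.

0.6956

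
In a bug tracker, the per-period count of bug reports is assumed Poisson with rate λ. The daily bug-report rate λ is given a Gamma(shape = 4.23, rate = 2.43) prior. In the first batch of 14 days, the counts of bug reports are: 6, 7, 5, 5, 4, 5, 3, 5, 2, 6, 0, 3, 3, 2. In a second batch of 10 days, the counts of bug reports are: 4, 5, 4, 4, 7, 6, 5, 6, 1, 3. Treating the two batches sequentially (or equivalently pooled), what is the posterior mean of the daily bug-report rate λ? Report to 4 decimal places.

With a Gamma(shape α, rate β) prior, the Poisson likelihood is conjugate: the posterior is Gamma(α + ΣXᵢ, β + n).
Batch 1: sum of counts S = 56 over n = 14 days.
After batch 1: Gamma(α+S, β+n) = Gamma(4.23+56, 2.43+14) = Gamma(60.23, 16.43).
Batch 2: sum of counts S = 45 over n = 10 days.
After batch 2: Gamma(α+S, β+n) = Gamma(60.23+45, 16.43+10) = Gamma(105.23, 26.43).
Posterior mean = α/β = 105.23/26.43 = 3.9815.

3.9815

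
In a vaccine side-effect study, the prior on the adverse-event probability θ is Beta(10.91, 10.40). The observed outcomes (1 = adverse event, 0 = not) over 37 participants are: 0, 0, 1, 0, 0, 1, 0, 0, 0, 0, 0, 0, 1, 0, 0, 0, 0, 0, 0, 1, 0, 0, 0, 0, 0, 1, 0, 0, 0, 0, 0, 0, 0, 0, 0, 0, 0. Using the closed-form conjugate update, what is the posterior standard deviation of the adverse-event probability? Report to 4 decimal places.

The Beta prior is conjugate to a Binomial/Bernoulli likelihood; the update adds successes to α and failures to β.
Posterior: Beta(α+k, β+n−k) = Beta(10.91+5, 10.40+32) = Beta(15.91, 42.40).
Var = αβ/((α+β)²(α+β+1)) = 15.91·42.40/(58.31²·59.31) = 0.00334520; SD = √0.00334520 = 0.0578.

0.0578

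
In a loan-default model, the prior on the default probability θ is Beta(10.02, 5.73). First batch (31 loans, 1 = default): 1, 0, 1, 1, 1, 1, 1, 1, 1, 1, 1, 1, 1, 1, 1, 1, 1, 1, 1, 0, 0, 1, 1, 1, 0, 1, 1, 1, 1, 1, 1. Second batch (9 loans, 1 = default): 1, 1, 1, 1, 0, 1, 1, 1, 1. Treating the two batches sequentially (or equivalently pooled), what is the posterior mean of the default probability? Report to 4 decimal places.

The Beta prior is conjugate to a Binomial/Bernoulli likelihood; the update adds successes to α and failures to β.
After batch 1: Beta(10.02+27, 5.73+4) = Beta(37.02, 9.73).
After batch 2: Beta(37.02+8, 9.73+1) = Beta(45.02, 10.73).
Posterior mean = α/(α+β) = 45.02/55.75 = 0.8075.

0.8075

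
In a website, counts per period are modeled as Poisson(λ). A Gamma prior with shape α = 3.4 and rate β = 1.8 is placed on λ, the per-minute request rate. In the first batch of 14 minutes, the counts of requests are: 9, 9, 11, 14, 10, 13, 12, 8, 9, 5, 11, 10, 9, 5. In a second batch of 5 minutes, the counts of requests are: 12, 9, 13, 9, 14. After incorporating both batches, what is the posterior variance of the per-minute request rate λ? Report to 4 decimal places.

0.4516

With a Gamma(shape α, rate β) prior, the Poisson likelihood is conjugate: the posterior is Gamma(α + ΣXᵢ, β + n).
Batch 1: sum of counts S = 135 over n = 14 minutes.
After batch 1: Gamma(α+S, β+n) = Gamma(3.4+135, 1.8+14) = Gamma(138.4, 15.8).
Batch 2: sum of counts S = 57 over n = 5 minutes.
After batch 2: Gamma(α+S, β+n) = Gamma(138.4+57, 15.8+5) = Gamma(195.4, 20.8).
Var = α/β² = 195.4/20.8² = 0.4516.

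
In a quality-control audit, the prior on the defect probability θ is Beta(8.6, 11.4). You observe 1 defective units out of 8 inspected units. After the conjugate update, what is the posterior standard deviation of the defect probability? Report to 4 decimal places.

0.0881

The Beta prior is conjugate to a Binomial/Bernoulli likelihood; the update adds successes to α and failures to β.
Posterior: Beta(α+k, β+n−k) = Beta(8.6+1, 11.4+7) = Beta(9.6, 18.4).
Var = αβ/((α+β)²(α+β+1)) = 9.6·18.4/(28.0²·29.0) = 0.00776918; SD = √0.00776918 = 0.0881.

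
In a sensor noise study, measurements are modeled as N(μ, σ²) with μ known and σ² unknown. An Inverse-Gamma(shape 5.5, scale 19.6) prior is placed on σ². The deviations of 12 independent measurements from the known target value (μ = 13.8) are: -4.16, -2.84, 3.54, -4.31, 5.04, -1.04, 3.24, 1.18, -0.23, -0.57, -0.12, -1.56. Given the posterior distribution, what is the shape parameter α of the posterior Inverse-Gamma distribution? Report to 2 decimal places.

With known mean μ and an Inverse-Gamma(α, β) prior on σ², the Normal likelihood is conjugate: posterior is Inv-Gamma(α + n/2, β + Σ(xᵢ−μ)²/2).
Σ(xᵢ−μ)² = (-4.16)² + (-2.84)² + (3.54)² + (-4.31)² + (5.04)² + (-1.04)² + (3.24)² + (1.18)² + (-0.23)² + (-0.57)² + (-0.12)² + (-1.56)² = 97.6779.
Posterior: Inv-Gamma(5.5 + 12/2, 19.6 + 97.6779/2) = Inv-Gamma(11.50, 68.43895).
Posterior α = 11.50.

11.50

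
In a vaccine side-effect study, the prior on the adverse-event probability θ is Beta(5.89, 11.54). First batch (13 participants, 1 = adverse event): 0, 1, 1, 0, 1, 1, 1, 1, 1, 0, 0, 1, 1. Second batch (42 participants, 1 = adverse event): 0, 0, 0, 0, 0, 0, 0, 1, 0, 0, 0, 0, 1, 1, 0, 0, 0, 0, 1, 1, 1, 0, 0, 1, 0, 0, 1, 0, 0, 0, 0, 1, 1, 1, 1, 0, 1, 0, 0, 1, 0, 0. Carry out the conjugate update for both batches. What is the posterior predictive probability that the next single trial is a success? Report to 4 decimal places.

0.3989

The Beta prior is conjugate to a Binomial/Bernoulli likelihood; the update adds successes to α and failures to β.
After batch 1: Beta(5.89+9, 11.54+4) = Beta(14.89, 15.54).
After batch 2: Beta(14.89+14, 15.54+28) = Beta(28.89, 43.54).
For a single future Bernoulli trial, P(success | data) = α/(α+β) = 0.3989.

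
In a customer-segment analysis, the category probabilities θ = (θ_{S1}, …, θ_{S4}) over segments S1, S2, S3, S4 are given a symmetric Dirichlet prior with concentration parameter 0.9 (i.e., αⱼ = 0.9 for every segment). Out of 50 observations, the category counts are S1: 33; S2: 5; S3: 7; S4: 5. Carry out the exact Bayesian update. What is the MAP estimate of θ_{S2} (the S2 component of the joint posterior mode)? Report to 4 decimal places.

0.0988

The Dirichlet prior is conjugate to the Multinomial likelihood: each posterior αⱼ = prior αⱼ + observed count nⱼ.
Posterior concentration: (33.9, 5.9, 7.9, 5.9), total = 53.6.
Joint mode component: (α_{S2}−1)/(Σα−K) = 4.9/49.6 = 0.0988.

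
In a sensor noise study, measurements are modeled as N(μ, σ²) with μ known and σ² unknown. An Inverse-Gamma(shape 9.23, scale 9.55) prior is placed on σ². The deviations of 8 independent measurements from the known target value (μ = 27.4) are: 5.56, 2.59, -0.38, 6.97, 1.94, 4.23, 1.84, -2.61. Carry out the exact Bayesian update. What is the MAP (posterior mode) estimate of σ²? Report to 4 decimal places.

With known mean μ and an Inverse-Gamma(α, β) prior on σ², the Normal likelihood is conjugate: posterior is Inv-Gamma(α + n/2, β + Σ(xᵢ−μ)²/2).
Σ(xᵢ−μ)² = (5.56)² + (2.59)² + (-0.38)² + (6.97)² + (1.94)² + (4.23)² + (1.84)² + (-2.61)² = 118.2012.
Posterior: Inv-Gamma(9.23 + 8/2, 9.55 + 118.2012/2) = Inv-Gamma(13.23, 68.65060).
Mode = β/(α+1) = 68.65060/14.23 = 4.8244.

4.8244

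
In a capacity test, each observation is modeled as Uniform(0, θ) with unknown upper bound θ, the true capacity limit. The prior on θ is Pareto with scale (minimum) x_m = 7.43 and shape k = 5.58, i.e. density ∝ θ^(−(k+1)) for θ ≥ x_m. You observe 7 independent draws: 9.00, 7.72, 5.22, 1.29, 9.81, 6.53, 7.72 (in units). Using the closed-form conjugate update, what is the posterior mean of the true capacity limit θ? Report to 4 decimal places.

A Pareto(scale x_m, shape k) prior on the upper bound θ of Uniform(0, θ) is conjugate: posterior is Pareto(max(x_m, max xᵢ), k + n).
Sample maximum = 9.81; prior scale x_m = 7.43 → posterior scale = max = 9.81.
Posterior shape = 5.58 + 7 = 12.58.
E[θ|data] = k·x_m/(k−1) = 12.58·9.81/11.58 = 10.6572.

10.6572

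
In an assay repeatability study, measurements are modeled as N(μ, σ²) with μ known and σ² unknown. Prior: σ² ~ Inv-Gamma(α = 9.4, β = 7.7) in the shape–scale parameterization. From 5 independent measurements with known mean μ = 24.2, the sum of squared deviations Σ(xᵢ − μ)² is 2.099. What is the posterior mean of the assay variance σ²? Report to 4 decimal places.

0.8027

With known mean μ and an Inverse-Gamma(α, β) prior on σ², the Normal likelihood is conjugate: posterior is Inv-Gamma(α + n/2, β + Σ(xᵢ−μ)²/2).
Posterior: Inv-Gamma(9.4 + 5/2, 7.7 + 2.099/2) = Inv-Gamma(11.90, 8.7495).
E[σ²|data] = β/(α−1) = 8.7495/10.90 = 0.8027.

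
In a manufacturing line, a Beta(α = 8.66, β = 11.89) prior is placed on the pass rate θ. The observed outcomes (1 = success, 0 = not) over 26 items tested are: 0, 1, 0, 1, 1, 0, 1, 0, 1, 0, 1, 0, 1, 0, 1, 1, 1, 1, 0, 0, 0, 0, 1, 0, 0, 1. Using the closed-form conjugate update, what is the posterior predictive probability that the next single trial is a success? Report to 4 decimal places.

0.4653

The Beta prior is conjugate to a Binomial/Bernoulli likelihood; the update adds successes to α and failures to β.
Posterior: Beta(α+k, β+n−k) = Beta(8.66+13, 11.89+13) = Beta(21.66, 24.89).
For a single future Bernoulli trial, P(success | data) = α/(α+β) = 0.4653.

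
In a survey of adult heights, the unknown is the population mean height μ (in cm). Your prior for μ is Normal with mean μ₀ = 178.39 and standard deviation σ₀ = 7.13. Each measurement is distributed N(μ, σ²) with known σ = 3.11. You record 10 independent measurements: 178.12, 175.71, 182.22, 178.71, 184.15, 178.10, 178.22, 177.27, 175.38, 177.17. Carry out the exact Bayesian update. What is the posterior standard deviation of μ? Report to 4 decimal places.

0.9742

For Normal data with known variance σ², a Normal(μ₀, σ₀²) prior on μ is conjugate. Posterior precision = 1/σ₀² + n/σ²; posterior mean is the precision-weighted average of μ₀ and x̄.
σ₀² = 7.13² = 50.8369, σ² = 3.11² = 9.6721; σ² + n·σ₀² = 9.6721 + 10·50.8369 = 518.0411.
Posterior precision = 1/σ₀² + n/σ² = 1/50.8369 + 10/9.6721 = (σ² + n·σ₀²)/(σ₀²σ²) = 518.0411/(50.8369·9.6721); posterior variance σₙ² = σ₀²σ²/(σ² + n·σ₀²) = 50.8369·9.6721/518.0411 = 0.949152.
Posterior SD = √σₙ² = √(50.8369·9.6721/518.0411) = 0.9742.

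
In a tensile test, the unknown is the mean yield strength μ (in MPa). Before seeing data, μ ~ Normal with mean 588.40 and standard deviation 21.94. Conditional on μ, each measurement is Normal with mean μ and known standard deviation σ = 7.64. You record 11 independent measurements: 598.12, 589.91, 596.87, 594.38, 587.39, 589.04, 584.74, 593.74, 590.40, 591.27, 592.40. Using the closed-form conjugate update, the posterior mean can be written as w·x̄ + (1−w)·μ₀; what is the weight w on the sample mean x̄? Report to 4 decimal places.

For Normal data with known variance σ², a Normal(μ₀, σ₀²) prior on μ is conjugate. Posterior precision = 1/σ₀² + n/σ²; posterior mean is the precision-weighted average of μ₀ and x̄.
σ₀² = 21.94² = 481.3636, σ² = 7.64² = 58.3696. Prior precision 1/σ₀² = 1/481.3636; data precision n/σ² = 11/58.3696.
w = (n/σ²)/(1/σ₀² + n/σ²) = n·σ₀²/(σ² + n·σ₀²) = 11·481.3636/(58.3696 + 11·481.3636) = 5294.9996/5353.3692 = 0.9891.

0.9891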